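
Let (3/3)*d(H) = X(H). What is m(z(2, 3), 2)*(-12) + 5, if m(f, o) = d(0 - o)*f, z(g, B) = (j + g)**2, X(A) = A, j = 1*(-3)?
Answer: 29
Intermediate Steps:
j = -3
d(H) = H
z(g, B) = (-3 + g)**2
m(f, o) = -f*o (m(f, o) = (0 - o)*f = (-o)*f = -f*o)
m(z(2, 3), 2)*(-12) + 5 = -1*(-3 + 2)**2*2*(-12) + 5 = -1*(-1)**2*2*(-12) + 5 = -1*1*2*(-12) + 5 = -2*(-12) + 5 = 24 + 5 = 29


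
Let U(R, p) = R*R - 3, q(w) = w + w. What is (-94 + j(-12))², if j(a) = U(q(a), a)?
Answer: 229441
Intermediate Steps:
q(w) = 2*w
U(R, p) = -3 + R² (U(R, p) = R² - 3 = -3 + R²)
j(a) = -3 + 4*a² (j(a) = -3 + (2*a)² = -3 + 4*a²)
(-94 + j(-12))² = (-94 + (-3 + 4*(-12)²))² = (-94 + (-3 + 4*144))² = (-94 + (-3 + 576))² = (-94 + 573)² = 479² = 229441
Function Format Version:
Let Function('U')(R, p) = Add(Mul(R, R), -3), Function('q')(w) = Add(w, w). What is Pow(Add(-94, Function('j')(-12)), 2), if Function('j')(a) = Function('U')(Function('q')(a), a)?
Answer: 229441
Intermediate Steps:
Function('q')(w) = Mul(2, w)
Function('U')(R, p) = Add(-3, Pow(R, 2)) (Function('U')(R, p) = Add(Pow(R, 2), -3) = Add(-3, Pow(R, 2)))
Function('j')(a) = Add(-3, Mul(4, Pow(a, 2))) (Function('j')(a) = Add(-3, Pow(Mul(2, a), 2)) = Add(-3, Mul(4, Pow(a, 2))))
Pow(Add(-94, Function('j')(-12)), 2) = Pow(Add(-94, Add(-3, Mul(4, Pow(-12, 2)))), 2) = Pow(Add(-94, Add(-3, Mul(4, 144))), 2) = Pow(Add(-94, Add(-3, 576)), 2) = Pow(Add(-94, 573), 2) = Pow(479, 2) = 229441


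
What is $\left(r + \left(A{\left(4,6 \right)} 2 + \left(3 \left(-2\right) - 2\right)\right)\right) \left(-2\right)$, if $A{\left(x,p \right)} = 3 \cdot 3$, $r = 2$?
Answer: $-24$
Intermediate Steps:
$A{\left(x,p \right)} = 9$
$\left(r + \left(A{\left(4,6 \right)} 2 + \left(3 \left(-2\right) - 2\right)\right)\right) \left(-2\right) = \left(2 + \left(9 \cdot 2 + \left(3 \left(-2\right) - 2\right)\right)\right) \left(-2\right) = \left(2 + \left(18 - 8\right)\right) \left(-2\right) = \left(2 + 10\right) \left(-2\right) = 12 \left(-2\right) = -24$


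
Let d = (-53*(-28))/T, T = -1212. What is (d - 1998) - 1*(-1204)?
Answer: -240953/303 ≈ -795.22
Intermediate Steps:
d = -371/303 (d = -53*(-28)/(-1212) = 1484*(-1/1212) = -371/303 ≈ -1.2244)
(d - 1998) - 1*(-1204) = (-371/303 - 1998) - 1*(-1204) = -605765/303 + 1204 = -240953/303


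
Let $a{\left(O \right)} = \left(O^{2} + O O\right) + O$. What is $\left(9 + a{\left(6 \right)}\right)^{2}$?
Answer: $7569$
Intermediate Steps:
$a{\left(O \right)} = O + 2 O^{2}$ ($a{\left(O \right)} = \left(O^{2} + O^{2}\right) + O = 2 O^{2} + O = O + 2 O^{2}$)
$\left(9 + a{\left(6 \right)}\right)^{2} = \left(9 + 6 \left(1 + 2 \cdot 6\right)\right)^{2} = \left(9 + 6 \left(1 + 12\right)\right)^{2} = \left(9 + 6 \cdot 13\right)^{2} = \left(9 + 78\right)^{2} = 87^{2} = 7569$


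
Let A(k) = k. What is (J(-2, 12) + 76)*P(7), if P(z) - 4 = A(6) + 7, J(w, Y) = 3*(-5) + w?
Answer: 1003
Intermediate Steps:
J(w, Y) = -15 + w
P(z) = 17 (P(z) = 4 + (6 + 7) = 4 + 13 = 17)
(J(-2, 12) + 76)*P(7) = ((-15 - 2) + 76)*17 = (-17 + 76)*17 = 59*17 = 1003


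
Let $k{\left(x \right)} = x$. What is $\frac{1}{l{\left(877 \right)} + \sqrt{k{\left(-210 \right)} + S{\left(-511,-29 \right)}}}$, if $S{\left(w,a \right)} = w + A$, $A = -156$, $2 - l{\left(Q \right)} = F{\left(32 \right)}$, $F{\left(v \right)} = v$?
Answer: $- \frac{30}{1777} - \frac{i \sqrt{877}}{1777} \approx -0.016882 - 0.016665 i$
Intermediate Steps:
$l{\left(Q \right)} = -30$ ($l{\left(Q \right)} = 2 - 32 = -30$)
$S{\left(w,a \right)} = -156 + w$ ($S{\left(w,a \right)} = w - 156 = -156 + w$)
$\frac{1}{l{\left(877 \right)} + \sqrt{k{\left(-210 \right)} + S{\left(-511,-29 \right)}}} = \frac{1}{-30 + \sqrt{-210 - 667}} = \frac{1}{-30 + \sqrt{-877}} = \frac{1}{-30 + i \sqrt{877}}$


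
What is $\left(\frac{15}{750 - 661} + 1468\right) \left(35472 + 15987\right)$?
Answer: $\frac{6723993153}{89} \approx 7.555 \cdot 10^{7}$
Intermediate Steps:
$\left(\frac{15}{750 - 661} + 1468\right) \left(35472 + 15987\right) = \left(\frac{15}{89} + 1468\right) 51459 = \frac{130667}{89} \cdot 51459 = \frac{6723993153}{89}$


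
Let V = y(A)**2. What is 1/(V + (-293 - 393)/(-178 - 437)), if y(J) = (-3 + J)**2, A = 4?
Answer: 615/1301 ≈ 0.47271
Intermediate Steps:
V = 1 (V = ((-3 + 4)**2)**2 = (1**2)**2 = 1**2 = 1)
1/(V + (-293 - 393)/(-178 - 437)) = 1/(1 + (-293 - 393)/(-178 - 437)) = 1/(1 - 686/(-615)) = 1/(1 - 686*(-1/615)) = 1/(1 + 686/615) = 1/(1301/615) = 615/1301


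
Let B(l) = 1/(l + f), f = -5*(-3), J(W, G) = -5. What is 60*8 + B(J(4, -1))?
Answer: 4801/10 ≈ 480.10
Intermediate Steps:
f = 15
B(l) = 1/(15 + l) (B(l) = 1/(l + 15) = 1/(15 + l))
60*8 + B(J(4, -1)) = 60*8 + 1/(15 - 5) = 480 + 1/10 = 480 + ⅒ = 4801/10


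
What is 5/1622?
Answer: 5/1622 ≈ 0.0030826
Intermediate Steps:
5/1622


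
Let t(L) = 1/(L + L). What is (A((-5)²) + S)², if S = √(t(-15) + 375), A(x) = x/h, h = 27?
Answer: 2739757/7290 + 5*√337470/81 ≈ 411.68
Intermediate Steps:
t(L) = 1/(2*L)
A(x) = x/27
S = √337470/30 (S = √((½)/(-15) + 375) = √((½)*(-1/15) + 375) = √(-1/30 + 375) = √(11249/30) = √337470/30 ≈ 19.364)
(A((-5)²) + S)² = ((1/27)*(-5)² + √337470/30)² = ((1/27)*25 + √337470/30)² = (25/27 + √337470/30)²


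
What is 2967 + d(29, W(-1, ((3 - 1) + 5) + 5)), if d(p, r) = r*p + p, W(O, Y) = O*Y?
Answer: 2648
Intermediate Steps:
d(p, r) = p + p*r (d(p, r) = p*r + p = p + p*r)
2967 + d(29, W(-1, ((3 - 1) + 5) + 5)) = 2967 + 29*(1 - (((3 - 1) + 5) + 5)) = 2967 + 29*(1 - ((2 + 5) + 5)) = 2967 + 29*(1 - (7 + 5)) = 2967 + 29*(1 - 1*12) = 2967 + 29*(1 - 12) = 2967 + 29*(-11) = 2967 - 319 = 2648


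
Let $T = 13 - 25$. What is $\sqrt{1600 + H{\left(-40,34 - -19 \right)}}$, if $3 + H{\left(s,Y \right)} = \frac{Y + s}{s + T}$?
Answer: $\frac{\sqrt{6387}}{2} \approx 39.959$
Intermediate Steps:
$T = -12$ ($T = 13 - 25 = -12$)
$H{\left(s,Y \right)} = -3 + \frac{Y + s}{-12 + s}$ ($H{\left(s,Y \right)} = -3 + \frac{Y + s}{s - 12} = -3 + \frac{Y + s}{-12 + s}$)
$\sqrt{1600 + H{\left(-40,34 - -19 \right)}} = \sqrt{1600 + \frac{36 + \left(34 - -19\right) - -80}{-12 - 40}} = \sqrt{1600 + \frac{36 + \left(34 + 19\right) + 80}{-52}} = \sqrt{1600 - \frac{36 + 53 + 80}{52}} = \sqrt{1600 - \frac{13}{4}} = \sqrt{\frac{6387}{4}} = \frac{\sqrt{6387}}{2}$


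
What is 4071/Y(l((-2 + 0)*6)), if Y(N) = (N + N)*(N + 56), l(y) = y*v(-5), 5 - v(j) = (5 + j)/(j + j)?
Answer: 1357/160 ≈ 8.4812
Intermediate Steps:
v(j) = 5 - (5 + j)/(2*j) (v(j) = 5 - (5 + j)/(j + j) = 5 - (5 + j)/(2*j))
l(y) = 5*y (l(y) = y*((½)*(-5 + 9*(-5))/(-5)) = y*((½)*(-⅕)*(-5 - 45)) = y*((½)*(-⅕)*(-50)) = y*5 = 5*y)
Y(N) = 2*N*(56 + N) (Y(N) = (2*N)*(56 + N) = 2*N*(56 + N))
4071/Y(l((-2 + 0)*6)) = 4071/((2*(5*((-2 + 0)*6))*(56 + 5*((-2 + 0)*6)))) = 4071/((2*(5*(-2*6))*(56 + 5*(-2*6)))) = 4071/((2*(5*(-12))*(56 + 5*(-12)))) = 4071/((2*(-60)*(56 - 60))) = 4071/((2*(-60)*(-4))) = 4071/480 = 4071*(1/480) = 1357/160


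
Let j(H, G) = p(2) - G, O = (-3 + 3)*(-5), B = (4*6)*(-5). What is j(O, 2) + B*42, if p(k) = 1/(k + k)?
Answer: -20167/4 ≈ -5041.8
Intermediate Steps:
B = -120 (B = 24*(-5) = -120)
p(k) = 1/(2*k)
O = 0 (O = 0*(-5) = 0)
j(H, G) = 1/4 - G (j(H, G) = (1/2)/2 - G = (1/2)*(1/2) - G = 1/4 - G)
j(O, 2) + B*42 = (1/4 - 1*2) - 120*42 = (1/4 - 2) - 5040 = -7/4 - 5040 = -20167/4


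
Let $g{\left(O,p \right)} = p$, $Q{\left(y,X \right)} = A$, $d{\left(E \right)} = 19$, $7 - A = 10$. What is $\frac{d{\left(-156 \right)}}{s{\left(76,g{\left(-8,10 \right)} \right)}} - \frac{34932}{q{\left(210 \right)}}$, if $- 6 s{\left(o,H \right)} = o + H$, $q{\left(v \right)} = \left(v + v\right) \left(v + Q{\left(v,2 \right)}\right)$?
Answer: $- \frac{538138}{311535} \approx -1.7274$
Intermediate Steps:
$A = -3$ ($A = 7 - 10 = -3$)
$Q{\left(y,X \right)} = -3$
$q{\left(v \right)} = 2 v \left(-3 + v\right)$ ($q{\left(v \right)} = \left(v + v\right) \left(v - 3\right) = 2 v \left(-3 + v\right)$)
$s{\left(o,H \right)} = - \frac{H}{6} - \frac{o}{6}$ ($s{\left(o,H \right)} = - \frac{o + H}{6} = - \frac{H + o}{6} = - \frac{H}{6} - \frac{o}{6}$)
$\frac{d{\left(-156 \right)}}{s{\left(76,g{\left(-8,10 \right)} \right)}} - \frac{34932}{q{\left(210 \right)}} = \frac{19}{\left(- \frac{1}{6}\right) 10 - \frac{38}{3}} - \frac{34932}{2 \cdot 210 \left(-3 + 210\right)} = \frac{19}{- \frac{5}{3} - \frac{38}{3}} - \frac{34932}{2 \cdot 210 \cdot 207} = \frac{19}{- \frac{43}{3}} - \frac{34932}{86940} = 19 \left(- \frac{3}{43}\right) - \frac{2911}{7245} = - \frac{57}{43} - \frac{2911}{7245} = - \frac{538138}{311535}$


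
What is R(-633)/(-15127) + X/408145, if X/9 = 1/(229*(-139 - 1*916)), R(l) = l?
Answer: 62417465740932/1491609804616925 ≈ 0.041846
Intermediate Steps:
X = -9/241595 (X = 9/((229*(-139 - 1*916))) = 9/((229*(-139 - 916))) = 9/((229*(-1055))) = 9/(-241595) = 9*(-1/241595) = -9/241595 ≈ -3.7252e-5)
R(-633)/(-15127) + X/408145 = -633/(-15127) - 9/241595/408145 = -633*(-1/15127) - 9/241595*1/408145 = 633/15127 - 9/98605791275 = 62417465740932/1491609804616925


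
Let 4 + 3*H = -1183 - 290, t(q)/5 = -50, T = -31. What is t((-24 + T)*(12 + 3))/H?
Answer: 750/1477 ≈ 0.50779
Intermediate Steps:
t(q) = -250 (t(q) = 5*(-50) = -250)
H = -1477/3 (H = -4/3 + (-1183 - 290)/3 = -4/3 + (⅓)*(-1473) = -4/3 - 491 = -1477/3 ≈ -492.33)
t((-24 + T)*(12 + 3))/H = -250/(-1477/3) = -250*(-3/1477) = 750/1477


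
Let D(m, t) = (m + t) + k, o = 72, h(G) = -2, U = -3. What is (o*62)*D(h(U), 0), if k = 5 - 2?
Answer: 4464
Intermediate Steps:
k = 3
D(m, t) = 3 + m + t (D(m, t) = (m + t) + 3 = 3 + m + t)
(o*62)*D(h(U), 0) = (72*62)*(3 - 2 + 0) = 4464*1 = 4464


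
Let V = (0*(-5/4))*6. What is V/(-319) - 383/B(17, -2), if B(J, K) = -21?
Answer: 383/21 ≈ 18.238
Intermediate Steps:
V = 0 (V = (0*(-5*¼))*6 = (0*(-5/4))*6 = 0*6 = 0)
V/(-319) - 383/B(17, -2) = 0/(-319) - 383/(-21) = 0*(-1/319) - 383*(-1/21) = 0 + 383/21 = 383/21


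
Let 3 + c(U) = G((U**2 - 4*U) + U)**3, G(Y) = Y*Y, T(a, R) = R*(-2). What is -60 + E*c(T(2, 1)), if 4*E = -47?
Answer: -47000099/4 ≈ -1.1750e+7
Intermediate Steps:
T(a, R) = -2*R
G(Y) = Y**2
c(U) = -3 + (U**2 - 3*U)**6 (c(U) = -3 + (((U**2 - 4*U) + U)**2)**3 = -3 + ((U**2 - 3*U)**2)**3 = -3 + (U**2 - 3*U)**6)
E = -47/4 (E = (1/4)*(-47) = -47/4 ≈ -11.750)
-60 + E*c(T(2, 1)) = -60 - 47*(-3 + (-2*1)**6*(-3 - 2*1)**6)/4 = -60 - 47*(-3 + (-2)**6*(-3 - 2)**6)/4 = -60 - 47*(-3 + 64*(-5)**6)/4 = -60 - 47*(-3 + 64*15625)/4 = -60 - 47*(-3 + 1000000)/4 = -60 - 47/4*999997 = -60 - 46999859/4 = -47000099/4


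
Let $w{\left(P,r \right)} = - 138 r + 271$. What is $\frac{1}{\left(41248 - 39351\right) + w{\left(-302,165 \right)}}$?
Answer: $- \frac{1}{20602} \approx -4.8539 \cdot 10^{-5}$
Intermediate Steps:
$w{\left(P,r \right)} = 271 - 138 r$
$\frac{1}{\left(41248 - 39351\right) + w{\left(-302,165 \right)}} = \frac{1}{\left(41248 - 39351\right) + \left(271 - 22770\right)} = \frac{1}{1897 - 22499} = \frac{1}{-20602} = - \frac{1}{20602}$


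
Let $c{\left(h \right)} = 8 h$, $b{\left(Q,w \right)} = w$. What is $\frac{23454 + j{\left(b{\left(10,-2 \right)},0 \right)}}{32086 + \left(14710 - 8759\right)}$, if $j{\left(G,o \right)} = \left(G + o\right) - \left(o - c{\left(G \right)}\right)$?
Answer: $\frac{252}{409} \approx 0.61614$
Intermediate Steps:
$j{\left(G,o \right)} = 9 G$ ($j{\left(G,o \right)} = \left(G + o\right) + \left(8 G - o\right) = \left(G + o\right) + \left(- o + 8 G\right) = 9 G$)
$\frac{23454 + j{\left(b{\left(10,-2 \right)},0 \right)}}{32086 + \left(14710 - 8759\right)} = \frac{23454 + 9 \left(-2\right)}{32086 + \left(14710 - 8759\right)} = \frac{23454 - 18}{32086 + \left(14710 - 8759\right)} = \frac{23436}{32086 + 5951} = \frac{23436}{38037} = 23436 \cdot \frac{1}{38037} = \frac{252}{409}$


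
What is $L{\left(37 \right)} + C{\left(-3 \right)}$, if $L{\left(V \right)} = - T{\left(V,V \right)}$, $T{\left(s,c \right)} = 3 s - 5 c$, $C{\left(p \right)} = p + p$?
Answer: $68$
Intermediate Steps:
$C{\left(p \right)} = 2 p$
$T{\left(s,c \right)} = - 5 c + 3 s$
$L{\left(V \right)} = 2 V$ ($L{\left(V \right)} = - (- 5 V + 3 V) = - \left(-2\right) V = 2 V$)
$L{\left(37 \right)} + C{\left(-3 \right)} = 2 \cdot 37 + 2 \left(-3\right) = 74 - 6 = 68$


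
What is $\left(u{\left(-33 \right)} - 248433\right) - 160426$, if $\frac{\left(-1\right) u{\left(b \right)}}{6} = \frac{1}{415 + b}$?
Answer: $- \frac{78092072}{191} \approx -4.0886 \cdot 10^{5}$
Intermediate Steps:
$u{\left(b \right)} = - \frac{6}{415 + b}$
$\left(u{\left(-33 \right)} - 248433\right) - 160426 = \left(- \frac{6}{415 - 33} - 248433\right) - 160426 = \left(- \frac{6}{382} - 248433\right) + \left(-164595 + 4169\right) = \left(\left(-6\right) \frac{1}{382} - 248433\right) - 160426 = \left(- \frac{3}{191} - 248433\right) - 160426 = - \frac{47450706}{191} - 160426 = - \frac{78092072}{191}$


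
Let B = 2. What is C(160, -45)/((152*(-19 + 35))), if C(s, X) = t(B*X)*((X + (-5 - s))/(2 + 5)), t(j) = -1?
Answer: 15/1216 ≈ 0.012336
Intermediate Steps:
C(s, X) = 5/7 - X/7 + s/7 (C(s, X) = -(X + (-5 - s))/(2 + 5) = -(-5 + X - s)/7 = -(-5/7 - s/7 + X/7) = 5/7 - X/7 + s/7)
C(160, -45)/((152*(-19 + 35))) = (5/7 - 1/7*(-45) + (1/7)*160)/((152*(-19 + 35))) = (5/7 + 45/7 + 160/7)/((152*16)) = 30/2432 = 30*(1/2432) = 15/1216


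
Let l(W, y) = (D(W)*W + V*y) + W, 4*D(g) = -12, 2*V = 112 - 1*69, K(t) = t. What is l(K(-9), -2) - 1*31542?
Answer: -31567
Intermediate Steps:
V = 43/2 (V = (112 - 1*69)/2 = (112 - 69)/2 = (½)*43 = 43/2 ≈ 21.500)
D(g) = -3 (D(g) = (¼)*(-12) = -3)
l(W, y) = -2*W + 43*y/2 (l(W, y) = (-3*W + 43*y/2) + W = -2*W + 43*y/2)
l(K(-9), -2) - 1*31542 = (-2*(-9) + (43/2)*(-2)) - 1*31542 = (18 - 43) - 31542 = -25 - 31542 = -31567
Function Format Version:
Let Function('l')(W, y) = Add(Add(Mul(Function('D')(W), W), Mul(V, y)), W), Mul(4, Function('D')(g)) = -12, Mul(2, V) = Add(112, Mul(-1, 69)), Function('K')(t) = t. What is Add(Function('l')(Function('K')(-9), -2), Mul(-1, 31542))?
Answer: -31567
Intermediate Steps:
V = Rational(43, 2) (V = Mul(Rational(1, 2), Add(112, Mul(-1, 69))) = Mul(Rational(1, 2), Add(112, -69)) = Mul(Rational(1, 2), 43) = Rational(43, 2) ≈ 21.500)
Function('D')(g) = -3 (Function('D')(g) = Mul(Rational(1, 4), -12) = -3)
Function('l')(W, y) = Add(Mul(-2, W), Mul(Rational(43, 2), y)) (Function('l')(W, y) = Add(Add(Mul(-3, W), Mul(Rational(43, 2), y)), W) = Add(Mul(-2, W), Mul(Rational(43, 2), y)))
Add(Function('l')(Function('K')(-9), -2), Mul(-1, 31542)) = Add(Add(Mul(-2, -9), Mul(Rational(43, 2), -2)), Mul(-1, 31542)) = Add(Add(18, -43), -31542) = Add(-25, -31542) = -31567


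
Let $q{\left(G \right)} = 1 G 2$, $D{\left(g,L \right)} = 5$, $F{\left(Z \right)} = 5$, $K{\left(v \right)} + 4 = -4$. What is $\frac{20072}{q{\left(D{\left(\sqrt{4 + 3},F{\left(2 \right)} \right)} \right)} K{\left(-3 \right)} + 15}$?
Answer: $- \frac{1544}{5} \approx -308.8$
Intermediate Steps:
$K{\left(v \right)} = -8$ ($K{\left(v \right)} = -4 - 4 = -8$)
$q{\left(G \right)} = 2 G$ ($q{\left(G \right)} = G 2 = 2 G$)
$\frac{20072}{q{\left(D{\left(\sqrt{4 + 3},F{\left(2 \right)} \right)} \right)} K{\left(-3 \right)} + 15} = \frac{20072}{2 \cdot 5 \left(-8\right) + 15} = \frac{20072}{10 \left(-8\right) + 15} = \frac{20072}{-80 + 15} = \frac{20072}{-65} = 20072 \left(- \frac{1}{65}\right) = - \frac{1544}{5}$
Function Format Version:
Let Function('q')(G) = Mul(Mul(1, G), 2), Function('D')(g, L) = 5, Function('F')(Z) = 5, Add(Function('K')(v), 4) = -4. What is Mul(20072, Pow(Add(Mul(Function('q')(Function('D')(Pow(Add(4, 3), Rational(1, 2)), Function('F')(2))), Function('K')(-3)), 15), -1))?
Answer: Rational(-1544, 5) ≈ -308.80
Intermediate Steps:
Function('K')(v) = -8 (Function('K')(v) = Add(-4, -4) = -8)
Function('q')(G) = Mul(2, G) (Function('q')(G) = Mul(G, 2) = Mul(2, G))
Mul(20072, Pow(Add(Mul(Function('q')(Function('D')(Pow(Add(4, 3), Rational(1, 2)), Function('F')(2))), Function('K')(-3)), 15), -1)) = Mul(20072, Pow(Add(Mul(Mul(2, 5), -8), 15), -1)) = Mul(20072, Pow(Add(Mul(10, -8), 15), -1)) = Mul(20072, Pow(Add(-80, 15), -1)) = Mul(20072, Pow(-65, -1)) = Mul(20072, Rational(-1, 65)) = Rational(-1544, 5)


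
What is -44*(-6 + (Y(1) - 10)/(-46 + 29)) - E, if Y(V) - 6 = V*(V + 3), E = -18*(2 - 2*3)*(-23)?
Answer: 1920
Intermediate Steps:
E = -1656 (E = -18*(2 - 6)*(-23) = -18*(-4)*(-23) = 72*(-23) = -1656)
Y(V) = 6 + V*(3 + V) (Y(V) = 6 + V*(V + 3) = 6 + V*(3 + V))
-44*(-6 + (Y(1) - 10)/(-46 + 29)) - E = -44*(-6 + ((6 + 1² + 3*1) - 10)/(-46 + 29)) - 1*(-1656) = -44*(-6 + ((6 + 1 + 3) - 10)/(-17)) + 1656 = -44*(-6 + (10 - 10)*(-1/17)) + 1656 = -44*(-6 + 0*(-1/17)) + 1656 = -44*(-6 + 0) + 1656 = -44*(-6) + 1656 = 264 + 1656 = 1920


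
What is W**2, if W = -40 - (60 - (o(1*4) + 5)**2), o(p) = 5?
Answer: 0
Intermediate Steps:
W = 0 (W = -40 - (60 - (5 + 5)**2) = -40 - (60 - 1*10**2) = -40 - (60 - 1*100) = -40 - (60 - 100) = -40 - 1*(-40) = -40 + 40 = 0)
W**2 = 0**2 = 0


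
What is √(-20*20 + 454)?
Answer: 3*√6 ≈ 7.3485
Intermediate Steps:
√(-20*20 + 454) = √(-400 + 454) = √54 = 3*√6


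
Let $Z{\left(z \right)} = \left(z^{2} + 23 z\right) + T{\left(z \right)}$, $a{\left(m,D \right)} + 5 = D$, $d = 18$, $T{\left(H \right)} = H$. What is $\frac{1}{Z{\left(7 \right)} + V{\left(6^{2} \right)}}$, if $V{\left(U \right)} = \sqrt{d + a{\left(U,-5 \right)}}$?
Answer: $\frac{217}{47081} - \frac{2 \sqrt{2}}{47081} \approx 0.004549$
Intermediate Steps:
$a{\left(m,D \right)} = -5 + D$
$Z{\left(z \right)} = z^{2} + 24 z$ ($Z{\left(z \right)} = \left(z^{2} + 23 z\right) + z = z^{2} + 24 z$)
$V{\left(U \right)} = 2 \sqrt{2}$ ($V{\left(U \right)} = \sqrt{18 - 10} = \sqrt{8} = 2 \sqrt{2}$)
$\frac{1}{Z{\left(7 \right)} + V{\left(6^{2} \right)}} = \frac{1}{7 \left(24 + 7\right) + 2 \sqrt{2}} = \frac{1}{7 \cdot 31 + 2 \sqrt{2}} = \frac{1}{217 + 2 \sqrt{2}}$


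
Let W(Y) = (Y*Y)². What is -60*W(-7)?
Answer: -144060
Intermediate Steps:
W(Y) = Y⁴ (W(Y) = (Y²)² = Y⁴)
-60*W(-7) = -60*(-7)⁴ = -60*2401 = -144060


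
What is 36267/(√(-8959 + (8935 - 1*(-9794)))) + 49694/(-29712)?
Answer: -24847/14856 + 36267*√9770/9770 ≈ 365.24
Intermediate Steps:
36267/(√(-8959 + (8935 - 1*(-9794)))) + 49694/(-29712) = 36267/(√(-8959 + (8935 + 9794))) + 49694*(-1/29712) = 36267/(√(-8959 + 18729)) - 24847/14856 = 36267/(√9770) - 24847/14856 = 36267*(√9770/9770) - 24847/14856 = 36267*√9770/9770 - 24847/14856 = -24847/14856 + 36267*√9770/9770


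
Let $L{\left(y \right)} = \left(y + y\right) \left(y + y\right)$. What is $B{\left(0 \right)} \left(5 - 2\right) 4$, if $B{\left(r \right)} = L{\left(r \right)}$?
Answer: $0$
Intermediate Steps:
$L{\left(y \right)} = 4 y^{2}$ ($L{\left(y \right)} = 2 y 2 y = 4 y^{2}$)
$B{\left(r \right)} = 4 r^{2}$
$B{\left(0 \right)} \left(5 - 2\right) 4 = 4 \cdot 0^{2} \left(5 - 2\right) 4 = 4 \cdot 0 \cdot 3 \cdot 4 = 0 \cdot 12 = 0$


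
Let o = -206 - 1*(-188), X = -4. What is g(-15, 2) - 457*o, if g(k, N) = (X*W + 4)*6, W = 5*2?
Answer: 8010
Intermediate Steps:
W = 10
g(k, N) = -216 (g(k, N) = (-4*10 + 4)*6 = (-40 + 4)*6 = -36*6 = -216)
o = -18 (o = -206 + 188 = -18)
g(-15, 2) - 457*o = -216 - 457*(-18) = -216 + 8226 = 8010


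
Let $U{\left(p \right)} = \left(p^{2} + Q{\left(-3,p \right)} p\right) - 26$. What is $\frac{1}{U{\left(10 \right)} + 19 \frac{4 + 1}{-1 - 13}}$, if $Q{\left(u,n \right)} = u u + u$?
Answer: $\frac{14}{1781} \approx 0.0078607$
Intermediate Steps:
$Q{\left(u,n \right)} = u + u^{2}$ ($Q{\left(u,n \right)} = u^{2} + u = u + u^{2}$)
$U{\left(p \right)} = -26 + p^{2} + 6 p$ ($U{\left(p \right)} = \left(p^{2} + - 3 \left(1 - 3\right) p\right) - 26 = \left(p^{2} + \left(-3\right) \left(-2\right) p\right) - 26 = \left(p^{2} + 6 p\right) - 26 = -26 + p^{2} + 6 p$)
$\frac{1}{U{\left(10 \right)} + 19 \frac{4 + 1}{-1 - 13}} = \frac{1}{\left(-26 + 10^{2} + 6 \cdot 10\right) + 19 \frac{4 + 1}{-1 - 13}} = \frac{1}{\left(-26 + 100 + 60\right) + 19 \frac{5}{-14}} = \frac{1}{134 + 19 \cdot 5 \left(- \frac{1}{14}\right)} = \frac{1}{134 + 19 \left(- \frac{5}{14}\right)} = \frac{1}{134 - \frac{95}{14}} = \frac{1}{\frac{1781}{14}} = \frac{14}{1781}$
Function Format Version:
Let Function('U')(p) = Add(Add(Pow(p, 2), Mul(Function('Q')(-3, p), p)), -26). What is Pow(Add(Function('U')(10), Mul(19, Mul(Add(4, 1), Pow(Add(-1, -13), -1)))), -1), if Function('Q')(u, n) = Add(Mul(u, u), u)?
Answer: Rational(14, 1781) ≈ 0.0078607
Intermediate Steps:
Function('Q')(u, n) = Add(u, Pow(u, 2)) (Function('Q')(u, n) = Add(Pow(u, 2), u) = Add(u, Pow(u, 2)))
Function('U')(p) = Add(-26, Pow(p, 2), Mul(6, p)) (Function('U')(p) = Add(Add(Pow(p, 2), Mul(Mul(-3, Add(1, -3)), p)), -26) = Add(Add(Pow(p, 2), Mul(Mul(-3, -2), p)), -26) = Add(Add(Pow(p, 2), Mul(6, p)), -26) = Add(-26, Pow(p, 2), Mul(6, p)))
Pow(Add(Function('U')(10), Mul(19, Mul(Add(4, 1), Pow(Add(-1, -13), -1)))), -1) = Pow(Add(Add(-26, Pow(10, 2), Mul(6, 10)), Mul(19, Mul(Add(4, 1), Pow(Add(-1, -13), -1)))), -1) = Pow(Add(Add(-26, 100, 60), Mul(19, Mul(5, Pow(-14, -1)))), -1) = Pow(Add(134, Mul(19, Mul(5, Rational(-1, 14)))), -1) = Pow(Add(134, Mul(19, Rational(-5, 14))), -1) = Pow(Add(134, Rational(-95, 14)), -1) = Pow(Rational(1781, 14), -1) = Rational(14, 1781)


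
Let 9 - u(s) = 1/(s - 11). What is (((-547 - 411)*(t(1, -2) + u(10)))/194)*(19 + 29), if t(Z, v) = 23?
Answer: -758736/97 ≈ -7822.0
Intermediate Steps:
u(s) = 9 - 1/(-11 + s) (u(s) = 9 - 1/(s - 11) = 9 - 1/(-11 + s))
(((-547 - 411)*(t(1, -2) + u(10)))/194)*(19 + 29) = (((-547 - 411)*(23 + (-100 + 9*10)/(-11 + 10)))/194)*(19 + 29) = (-958*(23 + (-100 + 90)/(-1))*(1/194))*48 = (-958*(23 - 1*(-10))*(1/194))*48 = (-958*(23 + 10)*(1/194))*48 = (-958*33*(1/194))*48 = -31614*1/194*48 = -15807/97*48 = -758736/97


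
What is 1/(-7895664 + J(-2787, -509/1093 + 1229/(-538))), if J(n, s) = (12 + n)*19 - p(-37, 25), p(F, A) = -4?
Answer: -1/7948385 ≈ -1.2581e-7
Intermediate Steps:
J(n, s) = 232 + 19*n (J(n, s) = (12 + n)*19 - 1*(-4) = (228 + 19*n) + 4 = 232 + 19*n)
1/(-7895664 + J(-2787, -509/1093 + 1229/(-538))) = 1/(-7895664 + (232 + 19*(-2787))) = 1/(-7895664 + (232 - 52953)) = 1/(-7895664 - 52721) = 1/(-7948385) = -1/7948385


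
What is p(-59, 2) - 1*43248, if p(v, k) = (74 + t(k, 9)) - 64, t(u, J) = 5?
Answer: -43233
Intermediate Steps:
p(v, k) = 15 (p(v, k) = (74 + 5) - 64 = 79 - 64 = 15)
p(-59, 2) - 1*43248 = 15 - 1*43248 = 15 - 43248 = -43233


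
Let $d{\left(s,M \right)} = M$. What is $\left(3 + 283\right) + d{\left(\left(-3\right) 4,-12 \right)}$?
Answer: $274$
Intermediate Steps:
$\left(3 + 283\right) + d{\left(\left(-3\right) 4,-12 \right)} = \left(3 + 283\right) - 12 = 286 - 12 = 274$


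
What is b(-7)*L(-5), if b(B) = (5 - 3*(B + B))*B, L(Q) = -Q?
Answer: -1645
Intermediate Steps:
b(B) = B*(5 - 6*B) (b(B) = (5 - 6*B)*B = B*(5 - 6*B))
b(-7)*L(-5) = (-7*(5 - 6*(-7)))*(-1*(-5)) = -7*(5 + 42)*5 = -7*47*5 = -329*5 = -1645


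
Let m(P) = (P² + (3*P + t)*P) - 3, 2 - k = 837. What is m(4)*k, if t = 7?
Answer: -74315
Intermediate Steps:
k = -835 (k = 2 - 1*837 = 2 - 837 = -835)
m(P) = -3 + P² + P*(7 + 3*P) (m(P) = (P² + (3*P + 7)*P) - 3 = (P² + (7 + 3*P)*P) - 3 = (P² + P*(7 + 3*P)) - 3 = -3 + P² + P*(7 + 3*P))
m(4)*k = (-3 + 4*4² + 7*4)*(-835) = (-3 + 4*16 + 28)*(-835) = (-3 + 64 + 28)*(-835) = 89*(-835) = -74315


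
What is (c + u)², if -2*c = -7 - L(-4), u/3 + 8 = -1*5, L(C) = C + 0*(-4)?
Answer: 5625/4 ≈ 1406.3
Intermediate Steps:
L(C) = C (L(C) = C + 0 = C)
u = -39 (u = -24 + 3*(-1*5) = -24 + 3*(-5) = -24 - 15 = -39)
c = 3/2 (c = -(-7 - 1*(-4))/2 = -(-7 + 4)/2 = -½*(-3) = 3/2 ≈ 1.5000)
(c + u)² = (3/2 - 39)² = (-75/2)² = 5625/4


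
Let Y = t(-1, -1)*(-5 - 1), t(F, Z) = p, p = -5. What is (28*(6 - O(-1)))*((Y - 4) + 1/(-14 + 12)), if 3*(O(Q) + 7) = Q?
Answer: 9520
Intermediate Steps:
O(Q) = -7 + Q/3
t(F, Z) = -5
Y = 30 (Y = -5*(-5 - 1) = -5*(-6) = 30)
(28*(6 - O(-1)))*((Y - 4) + 1/(-14 + 12)) = (28*(6 - (-7 + (⅓)*(-1))))*((30 - 4) + 1/(-14 + 12)) = (28*(6 - (-7 - ⅓)))*(26 + 1/(-2)) = (28*(6 - 1*(-22/3)))*(26 - ½) = (28*(6 + 22/3))*(51/2) = (28*(40/3))*(51/2) = (1120/3)*(51/2) = 9520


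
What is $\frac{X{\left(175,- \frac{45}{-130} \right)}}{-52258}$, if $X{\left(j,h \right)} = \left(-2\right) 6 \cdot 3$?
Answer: $\frac{18}{26129} \approx 0.00068889$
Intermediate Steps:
$X{\left(j,h \right)} = -36$ ($X{\left(j,h \right)} = \left(-12\right) 3 = -36$)
$\frac{X{\left(175,- \frac{45}{-130} \right)}}{-52258} = - \frac{36}{-52258} = \left(-36\right) \left(- \frac{1}{52258}\right) = \frac{18}{26129}$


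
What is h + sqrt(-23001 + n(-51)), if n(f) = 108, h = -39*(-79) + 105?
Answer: 3186 + I*sqrt(22893) ≈ 3186.0 + 151.3*I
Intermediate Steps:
h = 3186 (h = 3081 + 105 = 3186)
h + sqrt(-23001 + n(-51)) = 3186 + sqrt(-23001 + 108) = 3186 + sqrt(-22893) = 3186 + I*sqrt(22893)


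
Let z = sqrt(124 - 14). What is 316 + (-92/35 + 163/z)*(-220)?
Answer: 6260/7 - 326*sqrt(110) ≈ -2524.8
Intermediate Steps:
z = sqrt(110) ≈ 10.488
316 + (-92/35 + 163/z)*(-220) = 316 + (-92/35 + 163/(sqrt(110)))*(-220) = 316 + (-92*1/35 + 163*(sqrt(110)/110))*(-220) = 316 + (-92/35 + 163*sqrt(110)/110)*(-220) = 316 + (4048/7 - 326*sqrt(110)) = 6260/7 - 326*sqrt(110)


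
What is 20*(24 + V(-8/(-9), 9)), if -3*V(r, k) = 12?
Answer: 400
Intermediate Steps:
V(r, k) = -4 (V(r, k) = -1/3*12 = -4)
20*(24 + V(-8/(-9), 9)) = 20*(24 - 4) = 20*20 = 400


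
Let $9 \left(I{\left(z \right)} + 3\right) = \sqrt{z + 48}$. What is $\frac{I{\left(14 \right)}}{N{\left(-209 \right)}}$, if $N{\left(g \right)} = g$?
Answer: $\frac{3}{209} - \frac{\sqrt{62}}{1881} \approx 0.010168$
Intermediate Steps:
$I{\left(z \right)} = -3 + \frac{\sqrt{48 + z}}{9}$ ($I{\left(z \right)} = -3 + \frac{\sqrt{z + 48}}{9} = -3 + \frac{\sqrt{48 + z}}{9}$)
$\frac{I{\left(14 \right)}}{N{\left(-209 \right)}} = \frac{-3 + \frac{\sqrt{48 + 14}}{9}}{-209} = \left(-3 + \frac{\sqrt{62}}{9}\right) \left(- \frac{1}{209}\right) = \frac{3}{209} - \frac{\sqrt{62}}{1881}$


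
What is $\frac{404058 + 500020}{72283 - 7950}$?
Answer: $\frac{904078}{64333} \approx 14.053$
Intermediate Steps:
$\frac{404058 + 500020}{72283 - 7950} = \frac{904078}{72283 - 7950} = \frac{904078}{64333}$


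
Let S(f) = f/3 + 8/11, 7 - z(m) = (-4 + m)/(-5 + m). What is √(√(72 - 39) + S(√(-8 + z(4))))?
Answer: √(792 + 363*I + 1089*√33)/33 ≈ 2.5448 + 0.065492*I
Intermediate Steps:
z(m) = 7 - (-4 + m)/(-5 + m)
S(f) = 8/11 + f/3 (S(f) = f*(⅓) + 8*(1/11) = f/3 + 8/11 = 8/11 + f/3)
√(√(72 - 39) + S(√(-8 + z(4)))) = √(√(72 - 39) + (8/11 + √(-8 + (-31 + 6*4)/(-5 + 4))/3)) = √(√33 + (8/11 + √(-8 + (-31 + 24)/(-1))/3)) = √(√33 + (8/11 + √(-8 - 1*(-7))/3)) = √(√33 + (8/11 + √(-8 + 7)/3)) = √(√33 + (8/11 + √(-1)/3)) = √(√33 + (8/11 + I/3)) = √(8/11 + √33 + I/3)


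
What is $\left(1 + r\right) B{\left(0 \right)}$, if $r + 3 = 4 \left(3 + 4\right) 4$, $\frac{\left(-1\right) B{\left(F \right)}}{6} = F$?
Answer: $0$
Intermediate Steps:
$B{\left(F \right)} = - 6 F$
$r = 109$ ($r = -3 + 4 \left(3 + 4\right) 4 = -3 + 4 \cdot 7 \cdot 4 = -3 + 28 \cdot 4 = -3 + 112 = 109$)
$\left(1 + r\right) B{\left(0 \right)} = \left(1 + 109\right) \left(\left(-6\right) 0\right) = 110 \cdot 0 = 0$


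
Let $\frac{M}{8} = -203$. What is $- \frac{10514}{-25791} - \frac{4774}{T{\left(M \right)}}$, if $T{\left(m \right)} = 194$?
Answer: $- \frac{60543259}{2501727} \approx -24.201$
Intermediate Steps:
$M = -1624$ ($M = 8 \left(-203\right) = -1624$)
$- \frac{10514}{-25791} - \frac{4774}{T{\left(M \right)}} = - \frac{10514}{-25791} - \frac{4774}{194} = \left(-10514\right) \left(- \frac{1}{25791}\right) - \frac{2387}{97} = \frac{10514}{25791} - \frac{2387}{97} = - \frac{60543259}{2501727}$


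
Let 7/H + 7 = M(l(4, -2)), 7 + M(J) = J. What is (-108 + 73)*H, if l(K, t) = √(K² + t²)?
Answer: 1715/88 + 245*√5/88 ≈ 25.714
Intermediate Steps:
M(J) = -7 + J
H = 7/(-14 + 2*√5) (H = 7/(-7 + (-7 + √(4² + (-2)²))) = 7/(-7 + (-7 + √(16 + 4))) = 7/(-7 + (-7 + √20)) = 7/(-7 + (-7 + 2*√5)) = 7/(-14 + 2*√5) ≈ -0.73469)
(-108 + 73)*H = (-108 + 73)*(-49/88 - 7*√5/88) = -35*(-49/88 - 7*√5/88) = 1715/88 + 245*√5/88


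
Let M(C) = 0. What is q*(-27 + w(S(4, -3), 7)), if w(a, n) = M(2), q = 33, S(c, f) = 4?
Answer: -891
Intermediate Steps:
w(a, n) = 0
q*(-27 + w(S(4, -3), 7)) = 33*(-27 + 0) = 33*(-27) = -891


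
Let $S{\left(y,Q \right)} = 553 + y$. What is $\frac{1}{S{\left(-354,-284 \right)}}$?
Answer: $\frac{1}{199} \approx 0.0050251$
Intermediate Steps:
$\frac{1}{S{\left(-354,-284 \right)}} = \frac{1}{553 - 354} = \frac{1}{199}$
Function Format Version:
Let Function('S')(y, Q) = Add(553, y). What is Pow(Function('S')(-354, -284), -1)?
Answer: Rational(1, 199) ≈ 0.0050251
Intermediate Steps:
Pow(Function('S')(-354, -284), -1) = Pow(Add(553, -354), -1) = Pow(199, -1) = Rational(1, 199)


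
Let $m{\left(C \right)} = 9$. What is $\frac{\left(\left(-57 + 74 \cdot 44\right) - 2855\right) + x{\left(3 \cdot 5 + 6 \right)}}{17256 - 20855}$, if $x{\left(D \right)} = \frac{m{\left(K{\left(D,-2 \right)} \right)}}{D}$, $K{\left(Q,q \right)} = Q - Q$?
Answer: $- \frac{2411}{25193} \approx -0.095701$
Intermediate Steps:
$K{\left(Q,q \right)} = 0$
$x{\left(D \right)} = \frac{9}{D}$
$\frac{\left(\left(-57 + 74 \cdot 44\right) - 2855\right) + x{\left(3 \cdot 5 + 6 \right)}}{17256 - 20855} = \frac{\left(\left(-57 + 74 \cdot 44\right) - 2855\right) + \frac{9}{3 \cdot 5 + 6}}{17256 - 20855} = \frac{\left(\left(-57 + 3256\right) - 2855\right) + \frac{9}{15 + 6}}{-3599} = \left(\left(3199 - 2855\right) + \frac{9}{21}\right) \left(- \frac{1}{3599}\right) = \left(344 + 9 \cdot \frac{1}{21}\right) \left(- \frac{1}{3599}\right) = \left(344 + \frac{3}{7}\right) \left(- \frac{1}{3599}\right) = \frac{2411}{7} \left(- \frac{1}{3599}\right) = - \frac{2411}{25193}$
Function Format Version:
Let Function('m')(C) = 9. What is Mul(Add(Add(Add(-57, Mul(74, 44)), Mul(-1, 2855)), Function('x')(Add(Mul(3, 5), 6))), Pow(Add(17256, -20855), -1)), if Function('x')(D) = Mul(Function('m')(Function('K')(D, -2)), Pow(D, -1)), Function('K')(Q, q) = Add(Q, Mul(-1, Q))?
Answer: Rational(-2411, 25193) ≈ -0.095701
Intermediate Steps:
Function('K')(Q, q) = 0
Function('x')(D) = Mul(9, Pow(D, -1))
Mul(Add(Add(Add(-57, Mul(74, 44)), Mul(-1, 2855)), Function('x')(Add(Mul(3, 5), 6))), Pow(Add(17256, -20855), -1)) = Mul(Add(Add(Add(-57, Mul(74, 44)), Mul(-1, 2855)), Mul(9, Pow(Add(Mul(3, 5), 6), -1))), Pow(Add(17256, -20855), -1)) = Mul(Add(Add(Add(-57, 3256), -2855), Mul(9, Pow(Add(15, 6), -1))), Pow(-3599, -1)) = Mul(Add(Add(3199, -2855), Mul(9, Pow(21, -1))), Rational(-1, 3599)) = Mul(Add(344, Mul(9, Rational(1, 21))), Rational(-1, 3599)) = Mul(Add(344, Rational(3, 7)), Rational(-1, 3599)) = Mul(Rational(2411, 7), Rational(-1, 3599)) = Rational(-2411, 25193)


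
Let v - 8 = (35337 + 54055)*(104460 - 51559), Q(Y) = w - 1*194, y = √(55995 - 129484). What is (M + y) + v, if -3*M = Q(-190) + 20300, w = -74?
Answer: 14186758568/3 + I*√73489 ≈ 4.7289e+9 + 271.09*I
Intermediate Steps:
y = I*√73489 (y = √(-73489) = I*√73489 ≈ 271.09*I)
Q(Y) = -268 (Q(Y) = -74 - 1*194 = -74 - 194 = -268)
M = -20032/3 (M = -(-268 + 20300)/3 = -⅓*20032 = -20032/3 ≈ -6677.3)
v = 4728926200 (v = 8 + (35337 + 54055)*(104460 - 51559) = 8 + 89392*52901 = 8 + 4728926192 = 4728926200)
(M + y) + v = (-20032/3 + I*√73489) + 4728926200 = 14186758568/3 + I*√73489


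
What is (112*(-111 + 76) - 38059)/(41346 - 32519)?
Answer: -5997/1261 ≈ -4.7558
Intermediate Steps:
(112*(-111 + 76) - 38059)/(41346 - 32519) = (112*(-35) - 38059)/8827 = (-3920 - 38059)*(1/8827) = -41979*1/8827 = -5997/1261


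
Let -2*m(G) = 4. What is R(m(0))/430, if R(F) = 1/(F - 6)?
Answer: -1/3440 ≈ -0.00029070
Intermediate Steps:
m(G) = -2 (m(G) = -1/2*4 = -2)
R(F) = 1/(-6 + F)
R(m(0))/430 = 1/(-6 - 2*430) = (1/430)/(-8) = -1/8*1/430 = -1/3440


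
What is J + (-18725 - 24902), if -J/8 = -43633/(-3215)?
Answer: -140609869/3215 ≈ -43736.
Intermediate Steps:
J = -349064/3215 (J = -(-349064)/(-3215) = -(-349064)*(-1)/3215 = -8*43633/3215 = -349064/3215 ≈ -108.57)
J + (-18725 - 24902) = -349064/3215 + (-18725 - 24902) = -349064/3215 - 43627 = -140609869/3215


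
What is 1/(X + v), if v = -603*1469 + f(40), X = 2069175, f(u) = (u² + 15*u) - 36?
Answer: 1/1185532 ≈ 8.4350e-7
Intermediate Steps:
f(u) = -36 + u² + 15*u
v = -883643 (v = -603*1469 + (-36 + 40² + 15*40) = -885807 + (-36 + 1600 + 600) = -885807 + 2164 = -883643)
1/(X + v) = 1/(2069175 - 883643) = 1/1185532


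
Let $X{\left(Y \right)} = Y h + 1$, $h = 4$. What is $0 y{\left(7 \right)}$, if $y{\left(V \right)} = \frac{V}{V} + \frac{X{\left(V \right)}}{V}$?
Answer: $0$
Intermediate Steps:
$X{\left(Y \right)} = 1 + 4 Y$ ($X{\left(Y \right)} = Y 4 + 1 = 4 Y + 1 = 1 + 4 Y$)
$y{\left(V \right)} = 1 + \frac{1 + 4 V}{V}$ ($y{\left(V \right)} = \frac{V}{V} + \frac{1 + 4 V}{V} = 1 + \frac{1 + 4 V}{V}$)
$0 y{\left(7 \right)} = 0 \left(5 + \frac{1}{7}\right) = 0 \cdot \frac{36}{7} = 0$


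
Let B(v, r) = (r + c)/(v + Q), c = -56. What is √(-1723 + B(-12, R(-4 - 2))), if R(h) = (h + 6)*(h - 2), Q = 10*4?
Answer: 5*I*√69 ≈ 41.533*I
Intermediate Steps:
Q = 40
R(h) = (-2 + h)*(6 + h) (R(h) = (6 + h)*(-2 + h) = (-2 + h)*(6 + h))
B(v, r) = (-56 + r)/(40 + v) (B(v, r) = (r - 56)/(v + 40) = (-56 + r)/(40 + v))
√(-1723 + B(-12, R(-4 - 2))) = √(-1723 + (-56 + (-12 + (-4 - 2)² + 4*(-4 - 2)))/(40 - 12)) = √(-1723 + (-56 + (-12 + (-6)² + 4*(-6)))/28) = √(-1723 + (-56 + (-12 + 36 - 24))/28) = √(-1723 + (-56 + 0)/28) = √(-1723 + (1/28)*(-56)) = √(-1723 - 2) = √(-1725) = 5*I*√69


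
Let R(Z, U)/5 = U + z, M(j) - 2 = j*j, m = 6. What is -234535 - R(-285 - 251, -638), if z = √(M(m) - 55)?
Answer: -231345 - 5*I*√17 ≈ -2.3135e+5 - 20.616*I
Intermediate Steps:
M(j) = 2 + j² (M(j) = 2 + j*j = 2 + j²)
z = I*√17 (z = √((2 + 6²) - 55) = √((2 + 36) - 55) = √(38 - 55) = √(-17) = I*√17 ≈ 4.1231*I)
R(Z, U) = 5*U + 5*I*√17 (R(Z, U) = 5*(U + I*√17) = 5*U + 5*I*√17)
-234535 - R(-285 - 251, -638) = -234535 - (5*(-638) + 5*I*√17) = -234535 - (-3190 + 5*I*√17) = -234535 + (3190 - 5*I*√17) = -231345 - 5*I*√17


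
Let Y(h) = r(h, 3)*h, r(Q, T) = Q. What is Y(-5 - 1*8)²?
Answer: 28561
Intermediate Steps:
Y(h) = h² (Y(h) = h*h = h²)
Y(-5 - 1*8)² = ((-5 - 1*8)²)² = ((-5 - 8)²)² = ((-13)²)² = 169² = 28561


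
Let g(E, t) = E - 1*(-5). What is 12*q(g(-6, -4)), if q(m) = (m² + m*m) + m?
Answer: 12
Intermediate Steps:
g(E, t) = 5 + E (g(E, t) = E + 5 = 5 + E)
q(m) = m + 2*m² (q(m) = (m² + m²) + m = 2*m² + m = m + 2*m²)
12*q(g(-6, -4)) = 12*((5 - 6)*(1 + 2*(5 - 6))) = 12*(-(1 + 2*(-1))) = 12*(-(1 - 2)) = 12*(-1*(-1)) = 12*1 = 12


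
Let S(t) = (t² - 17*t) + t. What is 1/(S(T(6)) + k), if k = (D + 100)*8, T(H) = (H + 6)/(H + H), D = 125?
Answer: 1/1785 ≈ 0.00056022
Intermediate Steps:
T(H) = (6 + H)/(2*H) (T(H) = (6 + H)/((2*H)) = (6 + H)*(1/(2*H)) = (6 + H)/(2*H))
S(t) = t² - 16*t
k = 1800 (k = (125 + 100)*8 = 225*8 = 1800)
1/(S(T(6)) + k) = 1/(((½)*(6 + 6)/6)*(-16 + (½)*(6 + 6)/6) + 1800) = 1/(((½)*(⅙)*12)*(-16 + (½)*(⅙)*12) + 1800) = 1/(1*(-16 + 1) + 1800) = 1/(1*(-15) + 1800) = 1/(-15 + 1800) = 1/1785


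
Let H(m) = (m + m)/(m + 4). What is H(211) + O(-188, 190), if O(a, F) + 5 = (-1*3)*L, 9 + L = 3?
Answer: 3217/215 ≈ 14.963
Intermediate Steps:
L = -6 (L = -9 + 3 = -6)
H(m) = 2*m/(4 + m) (H(m) = (2*m)/(4 + m) = 2*m/(4 + m))
O(a, F) = 13 (O(a, F) = -5 - 1*3*(-6) = -5 - 3*(-6) = -5 + 18 = 13)
H(211) + O(-188, 190) = 2*211/(4 + 211) + 13 = 2*211/215 + 13 = 2*211*(1/215) + 13 = 422/215 + 13 = 3217/215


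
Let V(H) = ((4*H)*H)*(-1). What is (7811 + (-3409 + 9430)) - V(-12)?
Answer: 14408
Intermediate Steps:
V(H) = -4*H**2 (V(H) = (4*H**2)*(-1) = -4*H**2)
(7811 + (-3409 + 9430)) - V(-12) = (7811 + (-3409 + 9430)) - (-4)*(-12)**2 = (7811 + 6021) - (-4)*144 = 13832 - 1*(-576) = 13832 + 576 = 14408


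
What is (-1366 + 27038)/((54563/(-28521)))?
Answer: -732191112/54563 ≈ -13419.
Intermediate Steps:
(-1366 + 27038)/((54563/(-28521))) = 25672/((54563*(-1/28521))) = 25672/(-54563/28521) = 25672*(-28521/54563) = -732191112/54563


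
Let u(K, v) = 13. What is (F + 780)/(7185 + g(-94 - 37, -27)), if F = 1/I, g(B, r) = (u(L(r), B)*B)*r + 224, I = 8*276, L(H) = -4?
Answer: 1722241/117885120 ≈ 0.014609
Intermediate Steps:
I = 2208
g(B, r) = 224 + 13*B*r (g(B, r) = (13*B)*r + 224 = 13*B*r + 224 = 224 + 13*B*r)
F = 1/2208 ≈ 0.00045290
(F + 780)/(7185 + g(-94 - 37, -27)) = (1/2208 + 780)/(7185 + (224 + 13*(-94 - 37)*(-27))) = 1722241/(2208*(7185 + (224 + 13*(-131)*(-27)))) = 1722241/(2208*(7185 + (224 + 45981))) = 1722241/(2208*(7185 + 46205)) = (1722241/2208)/53390 = (1722241/2208)*(1/53390) = 1722241/117885120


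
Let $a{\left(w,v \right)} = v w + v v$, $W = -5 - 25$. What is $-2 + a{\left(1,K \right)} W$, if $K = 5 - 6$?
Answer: $-2$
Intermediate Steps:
$K = -1$ ($K = 5 - 6 = -1$)
$W = -30$
$a{\left(w,v \right)} = v^{2} + v w$ ($a{\left(w,v \right)} = v w + v^{2} = v^{2} + v w$)
$-2 + a{\left(1,K \right)} W = -2 + - (-1 + 1) \left(-30\right) = -2 + \left(-1\right) 0 \left(-30\right) = -2 + 0 \left(-30\right) = -2 + 0 = -2$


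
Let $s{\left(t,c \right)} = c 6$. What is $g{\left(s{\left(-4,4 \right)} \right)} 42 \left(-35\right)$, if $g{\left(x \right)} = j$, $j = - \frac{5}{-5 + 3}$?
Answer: $-3675$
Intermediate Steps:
$s{\left(t,c \right)} = 6 c$
$j = \frac{5}{2}$ ($j = - \frac{5}{-2} = \left(-5\right) \left(- \frac{1}{2}\right) = \frac{5}{2} \approx 2.5$)
$g{\left(x \right)} = \frac{5}{2}$
$g{\left(s{\left(-4,4 \right)} \right)} 42 \left(-35\right) = \frac{5}{2} \cdot 42 \left(-35\right) = 105 \left(-35\right) = -3675$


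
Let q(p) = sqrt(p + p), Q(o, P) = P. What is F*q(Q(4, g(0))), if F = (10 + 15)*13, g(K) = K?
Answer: 0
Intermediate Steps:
F = 325 (F = 25*13 = 325)
q(p) = sqrt(2)*sqrt(p) (q(p) = sqrt(2*p) = sqrt(2)*sqrt(p))
F*q(Q(4, g(0))) = 325*(sqrt(2)*sqrt(0)) = 325*(sqrt(2)*0) = 325*0 = 0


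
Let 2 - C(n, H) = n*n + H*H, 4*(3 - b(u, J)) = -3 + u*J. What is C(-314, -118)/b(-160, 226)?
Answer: -450072/36175 ≈ -12.442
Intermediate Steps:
b(u, J) = 15/4 - J*u/4 (b(u, J) = 3 - (-3 + u*J)/4 = 3 - (-3 + J*u)/4 = 3 + (3/4 - J*u/4) = 15/4 - J*u/4)
C(n, H) = 2 - H**2 - n**2 (C(n, H) = 2 - (n*n + H*H) = 2 - (n**2 + H**2) = 2 - (H**2 + n**2) = 2 + (-H**2 - n**2) = 2 - H**2 - n**2)
C(-314, -118)/b(-160, 226) = (2 - 1*(-118)**2 - 1*(-314)**2)/(15/4 - 1/4*226*(-160)) = (2 - 1*13924 - 1*98596)/(15/4 + 9040) = (2 - 13924 - 98596)/(36175/4) = -112518*4/36175 = -450072/36175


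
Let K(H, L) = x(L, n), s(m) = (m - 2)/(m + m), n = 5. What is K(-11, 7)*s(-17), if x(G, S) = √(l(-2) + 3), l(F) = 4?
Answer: 19*√7/34 ≈ 1.4785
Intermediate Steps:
x(G, S) = √7 (x(G, S) = √(4 + 3) = √7)
s(m) = (-2 + m)/(2*m) (s(m) = (-2 + m)/((2*m)) = (-2 + m)*(1/(2*m)) = (-2 + m)/(2*m))
K(H, L) = √7
K(-11, 7)*s(-17) = √7*((½)*(-2 - 17)/(-17)) = √7*((½)*(-1/17)*(-19)) = √7*(19/34) = 19*√7/34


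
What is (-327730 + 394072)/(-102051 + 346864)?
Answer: 66342/244813 ≈ 0.27099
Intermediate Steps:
(-327730 + 394072)/(-102051 + 346864) = 66342/244813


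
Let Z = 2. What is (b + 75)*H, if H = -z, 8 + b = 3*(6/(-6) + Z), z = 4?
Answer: -280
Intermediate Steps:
b = -5 (b = -8 + 3*(6/(-6) + 2) = -8 + 3*(6*(-⅙) + 2) = -8 + 3*(-1 + 2) = -8 + 3*1 = -8 + 3 = -5)
H = -4 (H = -1*4 = -4)
(b + 75)*H = (-5 + 75)*(-4) = 70*(-4) = -280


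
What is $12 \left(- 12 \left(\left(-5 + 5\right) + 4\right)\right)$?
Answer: $-576$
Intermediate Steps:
$12 \left(- 12 \left(\left(-5 + 5\right) + 4\right)\right) = 12 \left(- 12 \left(0 + 4\right)\right) = 12 \left(\left(-12\right) 4\right) = 12 \left(-48\right) = -576$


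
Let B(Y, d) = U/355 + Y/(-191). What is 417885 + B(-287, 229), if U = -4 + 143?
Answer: 28334820859/67805 ≈ 4.1789e+5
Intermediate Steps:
U = 139
B(Y, d) = 139/355 - Y/191 (B(Y, d) = 139/355 + Y/(-191) = 139*(1/355) + Y*(-1/191) = 139/355 - Y/191)
417885 + B(-287, 229) = 417885 + (139/355 - 1/191*(-287)) = 417885 + (139/355 + 287/191) = 417885 + 128434/67805 = 28334820859/67805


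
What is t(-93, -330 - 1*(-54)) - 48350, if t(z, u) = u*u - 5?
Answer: 27821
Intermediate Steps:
t(z, u) = -5 + u² (t(z, u) = u² - 5 = -5 + u²)
t(-93, -330 - 1*(-54)) - 48350 = (-5 + (-330 - 1*(-54))²) - 48350 = (-5 + (-330 + 54)²) - 48350 = (-5 + (-276)²) - 48350 = (-5 + 76176) - 48350 = 76171 - 48350 = 27821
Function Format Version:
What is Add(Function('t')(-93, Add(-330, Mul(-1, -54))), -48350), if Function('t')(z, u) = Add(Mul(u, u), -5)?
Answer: 27821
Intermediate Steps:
Function('t')(z, u) = Add(-5, Pow(u, 2)) (Function('t')(z, u) = Add(Pow(u, 2), -5) = Add(-5, Pow(u, 2)))
Add(Function('t')(-93, Add(-330, Mul(-1, -54))), -48350) = Add(Add(-5, Pow(Add(-330, Mul(-1, -54)), 2)), -48350) = Add(Add(-5, Pow(Add(-330, 54), 2)), -48350) = Add(Add(-5, Pow(-276, 2)), -48350) = Add(Add(-5, 76176), -48350) = Add(76171, -48350) = 27821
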